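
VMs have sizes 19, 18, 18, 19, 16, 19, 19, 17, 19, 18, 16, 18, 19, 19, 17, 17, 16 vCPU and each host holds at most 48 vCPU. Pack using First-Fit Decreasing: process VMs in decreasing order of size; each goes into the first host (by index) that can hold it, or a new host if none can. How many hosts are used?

8

Sorted descending: 19, 19, 19, 19, 19, 19, 19, 18, 18, 18, 18, 17, 17, 17, 16, 16, 16.
19 vCPU → host 1 (remaining 29 vCPU)
19 vCPU → host 1 (remaining 10 vCPU)
19 vCPU → host 2 (remaining 29 vCPU)
19 vCPU → host 2 (remaining 10 vCPU)
19 vCPU → host 3 (remaining 29 vCPU)
19 vCPU → host 3 (remaining 10 vCPU)
19 vCPU → host 4 (remaining 29 vCPU)
18 vCPU → host 4 (remaining 11 vCPU)
18 vCPU → host 5 (remaining 30 vCPU)
18 vCPU → host 5 (remaining 12 vCPU)
18 vCPU → host 6 (remaining 30 vCPU)
17 vCPU → host 6 (remaining 13 vCPU)
17 vCPU → host 7 (remaining 31 vCPU)
17 vCPU → host 7 (remaining 14 vCPU)
16 vCPU → host 8 (remaining 32 vCPU)
16 vCPU → host 8 (remaining 16 vCPU)
16 vCPU → host 8 (remaining 0 vCPU)
Final hosts: [19,19] [19,19] [19,19] [19,18] [18,18] [18,17] [17,17] [16,16,16].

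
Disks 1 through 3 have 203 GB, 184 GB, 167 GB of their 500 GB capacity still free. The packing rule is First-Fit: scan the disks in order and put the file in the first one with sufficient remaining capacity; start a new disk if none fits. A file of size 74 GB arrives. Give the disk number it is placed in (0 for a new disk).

1

Disks with room: disk 1 (203 GB), disk 2 (184 GB), disk 3 (167 GB).
The first with room is disk 1.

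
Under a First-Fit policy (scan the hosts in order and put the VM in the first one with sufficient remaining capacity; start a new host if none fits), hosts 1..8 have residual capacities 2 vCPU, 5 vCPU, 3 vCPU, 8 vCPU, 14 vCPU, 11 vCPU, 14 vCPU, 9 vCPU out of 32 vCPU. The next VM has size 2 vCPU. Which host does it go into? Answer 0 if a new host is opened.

Hosts with room: host 1 (2 vCPU), host 2 (5 vCPU), host 3 (3 vCPU), host 4 (8 vCPU), host 5 (14 vCPU), host 6 (11 vCPU), host 7 (14 vCPU), host 8 (9 vCPU).
The first with room is host 1.

1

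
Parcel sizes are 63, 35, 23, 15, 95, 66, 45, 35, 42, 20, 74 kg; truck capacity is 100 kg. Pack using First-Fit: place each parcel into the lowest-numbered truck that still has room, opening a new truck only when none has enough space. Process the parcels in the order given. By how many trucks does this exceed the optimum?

First-Fit: [63,35] [23,15,45] [95] [66,20] [35,42] [74] → 6 trucks.
Total size 513 kg; any packing needs at least ⌈513/100⌉ = 6 trucks.
So 6 is already optimal.

0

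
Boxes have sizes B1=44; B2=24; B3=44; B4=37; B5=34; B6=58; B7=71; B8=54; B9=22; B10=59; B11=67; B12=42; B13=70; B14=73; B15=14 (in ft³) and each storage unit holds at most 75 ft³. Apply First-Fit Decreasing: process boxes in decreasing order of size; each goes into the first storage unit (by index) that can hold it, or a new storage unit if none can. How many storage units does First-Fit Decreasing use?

11

Sorted descending: 73, 71, 70, 67, 59, 58, 54, 44, 44, 42, 37, 34, 24, 22, 14.
storage unit 1: place 73 ft³, 2 ft³ left
storage unit 2: place 71 ft³, 4 ft³ left
storage unit 3: place 70 ft³, 5 ft³ left
storage unit 4: place 67 ft³, 8 ft³ left
storage unit 5: place 59 ft³, 16 ft³ left
storage unit 6: place 58 ft³, 17 ft³ left
storage unit 7: place 54 ft³, 21 ft³ left
storage unit 8: place 44 ft³, 31 ft³ left
storage unit 9: place 44 ft³, 31 ft³ left
storage unit 10: place 42 ft³, 33 ft³ left
storage unit 11: place 37 ft³, 38 ft³ left
storage unit 11: place 34 ft³, 4 ft³ left
storage unit 8: place 24 ft³, 7 ft³ left
storage unit 9: place 22 ft³, 9 ft³ left
storage unit 5: place 14 ft³, 2 ft³ left
Final storage units: [73] [71] [70] [67] [59,14] [58] [54] [44,24] [44,22] [42] [37,34].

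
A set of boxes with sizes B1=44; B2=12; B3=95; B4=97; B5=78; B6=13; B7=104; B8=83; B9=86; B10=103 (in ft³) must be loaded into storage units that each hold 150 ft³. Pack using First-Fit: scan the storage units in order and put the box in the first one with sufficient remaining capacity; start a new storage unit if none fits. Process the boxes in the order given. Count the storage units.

7 storage units

B1 (44 ft³) → storage unit 1 (remaining 106 ft³)
B2 (12 ft³) → storage unit 1 (remaining 94 ft³)
B3 (95 ft³) → storage unit 2 (remaining 55 ft³)
B4 (97 ft³) → storage unit 3 (remaining 53 ft³)
B5 (78 ft³) → storage unit 1 (remaining 16 ft³)
B6 (13 ft³) → storage unit 1 (remaining 3 ft³)
B7 (104 ft³) → storage unit 4 (remaining 46 ft³)
B8 (83 ft³) → storage unit 5 (remaining 67 ft³)
B9 (86 ft³) → storage unit 6 (remaining 64 ft³)
B10 (103 ft³) → storage unit 7 (remaining 47 ft³)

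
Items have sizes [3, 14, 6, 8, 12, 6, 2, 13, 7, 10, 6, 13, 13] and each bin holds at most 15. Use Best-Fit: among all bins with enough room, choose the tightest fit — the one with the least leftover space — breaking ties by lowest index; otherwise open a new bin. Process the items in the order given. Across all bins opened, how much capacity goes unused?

22

bin 1: place 3, 12 left
bin 2: place 14, 1 left
bin 1: place 6, 6 left
bin 3: place 8, 7 left
bin 4: place 12, 3 left
bin 1: place 6, 0 left
bin 4: place 2, 1 left
bin 5: place 13, 2 left
bin 3: place 7, 0 left
bin 6: place 10, 5 left
bin 7: place 6, 9 left
bin 8: place 13, 2 left
bin 9: place 13, 2 left
9 bins × 15 = 135; used 113; unused 22.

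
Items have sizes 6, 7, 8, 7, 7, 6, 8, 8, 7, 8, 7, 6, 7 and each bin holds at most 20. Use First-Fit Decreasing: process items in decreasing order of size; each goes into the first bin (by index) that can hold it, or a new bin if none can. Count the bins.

Sorted descending: 8, 8, 8, 8, 7, 7, 7, 7, 7, 7, 6, 6, 6.
bin 1: place 8, 12 left
bin 1: place 8, 4 left
bin 2: place 8, 12 left
bin 2: place 8, 4 left
bin 3: place 7, 13 left
bin 3: place 7, 6 left
bin 4: place 7, 13 left
bin 4: place 7, 6 left
bin 5: place 7, 13 left
bin 5: place 7, 6 left
bin 3: place 6, 0 left
bin 4: place 6, 0 left
bin 5: place 6, 0 left

5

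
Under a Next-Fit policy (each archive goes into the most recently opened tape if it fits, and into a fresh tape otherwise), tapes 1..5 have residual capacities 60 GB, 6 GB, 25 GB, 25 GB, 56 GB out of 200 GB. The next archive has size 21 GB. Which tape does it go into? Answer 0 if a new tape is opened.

5

Next-Fit only looks at tape 5, which has 56 GB free.
21 GB fits there.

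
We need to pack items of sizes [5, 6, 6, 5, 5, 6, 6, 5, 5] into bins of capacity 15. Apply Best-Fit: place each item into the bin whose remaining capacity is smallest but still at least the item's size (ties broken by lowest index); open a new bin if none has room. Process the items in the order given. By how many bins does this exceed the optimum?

1

Best-Fit: [5,6] [6,5] [5,6] [6,5] [5] → 5 bins.
Total size 49; any packing needs at least ⌈49/15⌉ = 4 bins.
An optimal packing achieves that bound: [6,6] [6,6] [5,5,5] [5,5] → 4 bins.
Excess: 5 − 4 = 1.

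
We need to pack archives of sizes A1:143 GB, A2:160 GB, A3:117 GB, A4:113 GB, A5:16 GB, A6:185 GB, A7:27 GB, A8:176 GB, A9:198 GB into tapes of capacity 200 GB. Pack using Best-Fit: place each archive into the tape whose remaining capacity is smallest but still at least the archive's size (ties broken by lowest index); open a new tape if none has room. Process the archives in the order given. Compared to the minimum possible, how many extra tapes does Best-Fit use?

0

Best-Fit: [143,27] [160,16] [117] [113] [185] [176] [198] → 7 tapes.
7 archives exceed 100 GB (half the capacity), and no two of those can share a tape, so at least 7 tapes are needed.
So 7 is already optimal.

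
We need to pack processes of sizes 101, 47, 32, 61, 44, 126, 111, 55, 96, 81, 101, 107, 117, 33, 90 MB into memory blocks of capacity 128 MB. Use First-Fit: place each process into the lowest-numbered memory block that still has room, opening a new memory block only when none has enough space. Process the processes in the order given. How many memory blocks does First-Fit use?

11 memory blocks

101 MB → memory block 1 (remaining 27 MB)
47 MB → memory block 2 (remaining 81 MB)
32 MB → memory block 2 (remaining 49 MB)
61 MB → memory block 3 (remaining 67 MB)
44 MB → memory block 2 (remaining 5 MB)
126 MB → memory block 4 (remaining 2 MB)
111 MB → memory block 5 (remaining 17 MB)
55 MB → memory block 3 (remaining 12 MB)
96 MB → memory block 6 (remaining 32 MB)
81 MB → memory block 7 (remaining 47 MB)
101 MB → memory block 8 (remaining 27 MB)
107 MB → memory block 9 (remaining 21 MB)
117 MB → memory block 10 (remaining 11 MB)
33 MB → memory block 7 (remaining 14 MB)
90 MB → memory block 11 (remaining 38 MB)
Final memory blocks: [101] [47,32,44] [61,55] [126] [111] [96] [81,33] [101] [107] [117] [90].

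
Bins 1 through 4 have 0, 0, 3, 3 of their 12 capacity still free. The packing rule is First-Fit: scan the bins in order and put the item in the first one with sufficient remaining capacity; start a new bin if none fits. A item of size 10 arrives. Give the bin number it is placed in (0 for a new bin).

No bin has ≥ 10 free, so a new bin is opened.

0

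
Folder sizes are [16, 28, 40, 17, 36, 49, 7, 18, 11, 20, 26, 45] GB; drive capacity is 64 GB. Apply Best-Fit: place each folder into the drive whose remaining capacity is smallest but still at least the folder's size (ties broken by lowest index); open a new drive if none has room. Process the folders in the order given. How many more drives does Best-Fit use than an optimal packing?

Best-Fit: [16,28,17] [40,18] [36,11] [49,7] [20,26] [45] → 6 drives.
Total size 313 GB; any packing needs at least ⌈313/64⌉ = 5 drives.
An optimal packing achieves that bound: [49,11] [45,18] [40,17,7] [36,28] [26,20,16] → 5 drives.
Excess: 6 − 5 = 1.

1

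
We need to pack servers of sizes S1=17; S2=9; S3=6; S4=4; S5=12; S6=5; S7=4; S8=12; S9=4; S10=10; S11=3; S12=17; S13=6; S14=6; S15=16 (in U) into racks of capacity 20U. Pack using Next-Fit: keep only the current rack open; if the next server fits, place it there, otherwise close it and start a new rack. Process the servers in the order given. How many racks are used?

rack 1: place S1 (17U), 3U left
rack 2: place S2 (9U), 11U left
rack 2: place S3 (6U), 5U left
rack 2: place S4 (4U), 1U left
rack 3: place S5 (12U), 8U left
rack 3: place S6 (5U), 3U left
rack 4: place S7 (4U), 16U left
rack 4: place S8 (12U), 4U left
rack 4: place S9 (4U), 0U left
rack 5: place S10 (10U), 10U left
rack 5: place S11 (3U), 7U left
rack 6: place S12 (17U), 3U left
rack 7: place S13 (6U), 14U left
rack 7: place S14 (6U), 8U left
rack 8: place S15 (16U), 4U left
Final racks: [17] [9,6,4] [12,5] [4,12,4] [10,3] [17] [6,6] [16].

8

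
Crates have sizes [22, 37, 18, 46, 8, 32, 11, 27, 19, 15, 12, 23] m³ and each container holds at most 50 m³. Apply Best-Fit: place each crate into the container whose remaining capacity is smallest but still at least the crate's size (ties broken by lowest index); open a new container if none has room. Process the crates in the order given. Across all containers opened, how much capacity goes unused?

30

container 1: place 22 m³, 28 m³ left
container 2: place 37 m³, 13 m³ left
container 1: place 18 m³, 10 m³ left
container 3: place 46 m³, 4 m³ left
container 1: place 8 m³, 2 m³ left
container 4: place 32 m³, 18 m³ left
container 2: place 11 m³, 2 m³ left
container 5: place 27 m³, 23 m³ left
container 5: place 19 m³, 4 m³ left
container 4: place 15 m³, 3 m³ left
container 6: place 12 m³, 38 m³ left
container 6: place 23 m³, 15 m³ left
6 containers × 50 m³ = 300 m³; used 270 m³; unused 30 m³.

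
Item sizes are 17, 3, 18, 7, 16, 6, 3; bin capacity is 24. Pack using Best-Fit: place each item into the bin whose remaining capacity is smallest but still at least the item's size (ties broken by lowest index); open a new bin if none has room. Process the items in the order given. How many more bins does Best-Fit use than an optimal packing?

0

Best-Fit: [17,3,3] [18,6] [7,16] → 3 bins.
Total size 70; any packing needs at least ⌈70/24⌉ = 3 bins.
So 3 is already optimal.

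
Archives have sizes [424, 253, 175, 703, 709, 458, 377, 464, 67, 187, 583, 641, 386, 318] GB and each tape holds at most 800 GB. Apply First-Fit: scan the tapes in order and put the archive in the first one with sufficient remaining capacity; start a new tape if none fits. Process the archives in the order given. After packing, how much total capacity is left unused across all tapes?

1455

Put 424 GB in tape 1; 376 GB remain.
Put 253 GB in tape 1; 123 GB remain.
Put 175 GB in tape 2; 625 GB remain.
Put 703 GB in tape 3; 97 GB remain.
Put 709 GB in tape 4; 91 GB remain.
Put 458 GB in tape 2; 167 GB remain.
Put 377 GB in tape 5; 423 GB remain.
Put 464 GB in tape 6; 336 GB remain.
Put 67 GB in tape 1; 56 GB remain.
Put 187 GB in tape 5; 236 GB remain.
Put 583 GB in tape 7; 217 GB remain.
Put 641 GB in tape 8; 159 GB remain.
Put 386 GB in tape 9; 414 GB remain.
Put 318 GB in tape 6; 18 GB remain.
9 tapes × 800 GB = 7200 GB; used 5745 GB; unused 1455 GB.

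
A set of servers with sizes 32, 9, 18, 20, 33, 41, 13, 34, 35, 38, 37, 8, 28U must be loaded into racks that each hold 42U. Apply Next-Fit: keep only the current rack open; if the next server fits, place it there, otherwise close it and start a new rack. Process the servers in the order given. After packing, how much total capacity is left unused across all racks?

Put 32U in rack 1; 10U remain.
Put 9U in rack 1; 1U remain.
Put 18U in rack 2; 24U remain.
Put 20U in rack 2; 4U remain.
Put 33U in rack 3; 9U remain.
Put 41U in rack 4; 1U remain.
Put 13U in rack 5; 29U remain.
Put 34U in rack 6; 8U remain.
Put 35U in rack 7; 7U remain.
Put 38U in rack 8; 4U remain.
Put 37U in rack 9; 5U remain.
Put 8U in rack 10; 34U remain.
Put 28U in rack 10; 6U remain.
10 racks × 42U = 420U; used 346U; unused 74U.

74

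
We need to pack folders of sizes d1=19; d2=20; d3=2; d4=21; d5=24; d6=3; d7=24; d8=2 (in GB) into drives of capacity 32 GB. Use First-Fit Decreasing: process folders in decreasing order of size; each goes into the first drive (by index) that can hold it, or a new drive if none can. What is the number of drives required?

Sorted descending: 24, 24, 21, 20, 19, 3, 2, 2.
24 GB → drive 1 (remaining 8 GB)
24 GB → drive 2 (remaining 8 GB)
21 GB → drive 3 (remaining 11 GB)
20 GB → drive 4 (remaining 12 GB)
19 GB → drive 5 (remaining 13 GB)
3 GB → drive 1 (remaining 5 GB)
2 GB → drive 1 (remaining 3 GB)
2 GB → drive 1 (remaining 1 GB)
Final drives: [24,3,2,2] [24] [21] [20] [19].

5 drives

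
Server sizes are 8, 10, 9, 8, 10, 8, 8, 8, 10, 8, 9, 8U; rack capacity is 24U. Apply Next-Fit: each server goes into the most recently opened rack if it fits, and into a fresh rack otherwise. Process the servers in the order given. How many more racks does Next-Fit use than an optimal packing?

Next-Fit: [8,10] [9,8] [10,8] [8,8] [10,8] [9,8] → 6 racks.
Total size 104U; any packing needs at least ⌈104/24⌉ = 5 racks.
An optimal packing achieves that bound: [10,10] [10,9] [9,8] [8,8,8] [8,8,8] → 5 racks.
Excess: 6 − 5 = 1.

1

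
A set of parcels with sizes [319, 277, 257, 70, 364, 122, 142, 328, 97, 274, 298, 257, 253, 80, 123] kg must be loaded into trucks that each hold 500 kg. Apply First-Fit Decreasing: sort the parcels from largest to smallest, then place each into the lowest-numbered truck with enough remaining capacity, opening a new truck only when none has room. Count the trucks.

Sorted descending: 364, 328, 319, 298, 277, 274, 257, 257, 253, 142, 123, 122, 97, 80, 70.
truck 1: place 364 kg, 136 kg left
truck 2: place 328 kg, 172 kg left
truck 3: place 319 kg, 181 kg left
truck 4: place 298 kg, 202 kg left
truck 5: place 277 kg, 223 kg left
truck 6: place 274 kg, 226 kg left
truck 7: place 257 kg, 243 kg left
truck 8: place 257 kg, 243 kg left
truck 9: place 253 kg, 247 kg left
truck 2: place 142 kg, 30 kg left
truck 1: place 123 kg, 13 kg left
truck 3: place 122 kg, 59 kg left
truck 4: place 97 kg, 105 kg left
truck 4: place 80 kg, 25 kg left
truck 5: place 70 kg, 153 kg left

9 trucks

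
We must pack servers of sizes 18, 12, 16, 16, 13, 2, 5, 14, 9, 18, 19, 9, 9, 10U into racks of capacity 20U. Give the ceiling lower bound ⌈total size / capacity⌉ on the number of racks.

Total size = 18 + 12 + 16 + 16 + 13 + 2 + 5 + 14 + 9 + 18 + 19 + 9 + 9 + 10 = 170U.
⌈170 / 20⌉ = 9.

9 racks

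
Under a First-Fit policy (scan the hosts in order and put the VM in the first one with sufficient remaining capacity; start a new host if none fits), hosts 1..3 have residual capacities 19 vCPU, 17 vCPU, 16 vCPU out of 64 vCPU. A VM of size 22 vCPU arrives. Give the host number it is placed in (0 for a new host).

No host has ≥ 22 vCPU free, so a new host is opened.

0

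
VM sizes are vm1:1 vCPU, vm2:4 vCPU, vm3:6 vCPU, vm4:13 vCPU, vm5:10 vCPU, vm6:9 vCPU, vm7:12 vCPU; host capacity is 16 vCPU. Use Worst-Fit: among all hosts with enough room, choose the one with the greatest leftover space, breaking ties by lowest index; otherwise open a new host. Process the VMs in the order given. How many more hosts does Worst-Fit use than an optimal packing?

1

Worst-Fit: [1,4,6] [13] [10] [9] [12] → 5 hosts.
Total size 55 vCPU; any packing needs at least ⌈55/16⌉ = 4 hosts.
An optimal packing achieves that bound: [13,1] [12,4] [10,6] [9] → 4 hosts.
Excess: 5 − 4 = 1.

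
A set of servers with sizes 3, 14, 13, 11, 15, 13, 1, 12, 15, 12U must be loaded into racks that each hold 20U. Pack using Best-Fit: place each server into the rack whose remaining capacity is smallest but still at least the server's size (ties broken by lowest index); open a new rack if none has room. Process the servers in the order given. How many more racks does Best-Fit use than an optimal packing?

0

Best-Fit: [3,14,1] [13] [11] [15] [13] [12] [15] [12] → 8 racks.
8 servers exceed 10U (half the capacity), and no two of those can share a rack, so at least 8 racks are needed.
So 8 is already optimal.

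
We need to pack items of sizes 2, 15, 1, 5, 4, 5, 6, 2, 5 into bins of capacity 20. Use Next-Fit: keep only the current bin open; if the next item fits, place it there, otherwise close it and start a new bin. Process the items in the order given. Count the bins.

3

Put 2 in bin 1; 18 remain.
Put 15 in bin 1; 3 remain.
Put 1 in bin 1; 2 remain.
Put 5 in bin 2; 15 remain.
Put 4 in bin 2; 11 remain.
Put 5 in bin 2; 6 remain.
Put 6 in bin 2; 0 remain.
Put 2 in bin 3; 18 remain.
Put 5 in bin 3; 13 remain.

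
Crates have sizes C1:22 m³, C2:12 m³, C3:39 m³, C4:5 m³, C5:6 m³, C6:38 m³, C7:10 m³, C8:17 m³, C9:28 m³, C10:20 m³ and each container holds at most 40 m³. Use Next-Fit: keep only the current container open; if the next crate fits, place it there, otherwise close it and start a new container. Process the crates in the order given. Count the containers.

7

C1 (22 m³) → container 1 (remaining 18 m³)
C2 (12 m³) → container 1 (remaining 6 m³)
C3 (39 m³) → container 2 (remaining 1 m³)
C4 (5 m³) → container 3 (remaining 35 m³)
C5 (6 m³) → container 3 (remaining 29 m³)
C6 (38 m³) → container 4 (remaining 2 m³)
C7 (10 m³) → container 5 (remaining 30 m³)
C8 (17 m³) → container 5 (remaining 13 m³)
C9 (28 m³) → container 6 (remaining 12 m³)
C10 (20 m³) → container 7 (remaining 20 m³)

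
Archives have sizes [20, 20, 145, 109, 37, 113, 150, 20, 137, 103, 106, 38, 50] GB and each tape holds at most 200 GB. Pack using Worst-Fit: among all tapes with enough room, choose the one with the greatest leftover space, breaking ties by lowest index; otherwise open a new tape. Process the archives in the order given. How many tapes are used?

7 tapes

tape 1: place 20 GB, 180 GB left
tape 1: place 20 GB, 160 GB left
tape 1: place 145 GB, 15 GB left
tape 2: place 109 GB, 91 GB left
tape 2: place 37 GB, 54 GB left
tape 3: place 113 GB, 87 GB left
tape 4: place 150 GB, 50 GB left
tape 3: place 20 GB, 67 GB left
tape 5: place 137 GB, 63 GB left
tape 6: place 103 GB, 97 GB left
tape 7: place 106 GB, 94 GB left
tape 6: place 38 GB, 59 GB left
tape 7: place 50 GB, 44 GB left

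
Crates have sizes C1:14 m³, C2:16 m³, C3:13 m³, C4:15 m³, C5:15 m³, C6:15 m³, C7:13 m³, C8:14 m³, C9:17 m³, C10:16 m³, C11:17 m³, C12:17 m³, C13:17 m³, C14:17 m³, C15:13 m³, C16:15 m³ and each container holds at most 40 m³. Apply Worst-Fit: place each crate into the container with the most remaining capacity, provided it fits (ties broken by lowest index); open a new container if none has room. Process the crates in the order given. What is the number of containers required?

8

C1 (14 m³) → container 1 (remaining 26 m³)
C2 (16 m³) → container 1 (remaining 10 m³)
C3 (13 m³) → container 2 (remaining 27 m³)
C4 (15 m³) → container 2 (remaining 12 m³)
C5 (15 m³) → container 3 (remaining 25 m³)
C6 (15 m³) → container 3 (remaining 10 m³)
C7 (13 m³) → container 4 (remaining 27 m³)
C8 (14 m³) → container 4 (remaining 13 m³)
C9 (17 m³) → container 5 (remaining 23 m³)
C10 (16 m³) → container 5 (remaining 7 m³)
C11 (17 m³) → container 6 (remaining 23 m³)
C12 (17 m³) → container 6 (remaining 6 m³)
C13 (17 m³) → container 7 (remaining 23 m³)
C14 (17 m³) → container 7 (remaining 6 m³)
C15 (13 m³) → container 4 (remaining 0 m³)
C16 (15 m³) → container 8 (remaining 25 m³)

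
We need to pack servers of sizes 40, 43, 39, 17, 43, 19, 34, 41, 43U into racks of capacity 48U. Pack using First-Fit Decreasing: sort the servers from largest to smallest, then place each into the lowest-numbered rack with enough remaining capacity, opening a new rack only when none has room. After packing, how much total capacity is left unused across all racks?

Sorted descending: 43, 43, 43, 41, 40, 39, 34, 19, 17.
Put 43U in rack 1; 5U remain.
Put 43U in rack 2; 5U remain.
Put 43U in rack 3; 5U remain.
Put 41U in rack 4; 7U remain.
Put 40U in rack 5; 8U remain.
Put 39U in rack 6; 9U remain.
Put 34U in rack 7; 14U remain.
Put 19U in rack 8; 29U remain.
Put 17U in rack 8; 12U remain.
8 racks × 48U = 384U; used 319U; unused 65U.

65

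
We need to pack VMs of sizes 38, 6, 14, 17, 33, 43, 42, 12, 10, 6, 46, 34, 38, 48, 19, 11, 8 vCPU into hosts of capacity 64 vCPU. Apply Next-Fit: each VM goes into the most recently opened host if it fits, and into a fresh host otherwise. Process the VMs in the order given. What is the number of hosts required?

38 vCPU → host 1 (remaining 26 vCPU)
6 vCPU → host 1 (remaining 20 vCPU)
14 vCPU → host 1 (remaining 6 vCPU)
17 vCPU → host 2 (remaining 47 vCPU)
33 vCPU → host 2 (remaining 14 vCPU)
43 vCPU → host 3 (remaining 21 vCPU)
42 vCPU → host 4 (remaining 22 vCPU)
12 vCPU → host 4 (remaining 10 vCPU)
10 vCPU → host 4 (remaining 0 vCPU)
6 vCPU → host 5 (remaining 58 vCPU)
46 vCPU → host 5 (remaining 12 vCPU)
34 vCPU → host 6 (remaining 30 vCPU)
38 vCPU → host 7 (remaining 26 vCPU)
48 vCPU → host 8 (remaining 16 vCPU)
19 vCPU → host 9 (remaining 45 vCPU)
11 vCPU → host 9 (remaining 34 vCPU)
8 vCPU → host 9 (remaining 26 vCPU)

9 hosts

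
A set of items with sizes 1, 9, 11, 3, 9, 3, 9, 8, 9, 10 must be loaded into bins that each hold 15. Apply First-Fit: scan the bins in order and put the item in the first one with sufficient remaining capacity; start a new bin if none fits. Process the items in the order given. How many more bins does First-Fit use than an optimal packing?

0

First-Fit: [1,9,3] [11,3] [9] [9] [8] [9] [10] → 7 bins.
7 items exceed 7.5 (half the capacity), and no two of those can share a bin, so at least 7 bins are needed.
So 7 is already optimal.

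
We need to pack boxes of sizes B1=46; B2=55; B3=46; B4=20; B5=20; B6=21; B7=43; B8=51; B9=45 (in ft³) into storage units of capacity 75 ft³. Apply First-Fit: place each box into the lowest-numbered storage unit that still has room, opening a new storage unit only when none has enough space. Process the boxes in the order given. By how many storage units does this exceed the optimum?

First-Fit: [46,20] [55,20] [46,21] [43] [51] [45] → 6 storage units.
6 boxes exceed 37.5 ft³ (half the capacity), and no two of those can share a storage unit, so at least 6 storage units are needed.
So 6 is already optimal.

0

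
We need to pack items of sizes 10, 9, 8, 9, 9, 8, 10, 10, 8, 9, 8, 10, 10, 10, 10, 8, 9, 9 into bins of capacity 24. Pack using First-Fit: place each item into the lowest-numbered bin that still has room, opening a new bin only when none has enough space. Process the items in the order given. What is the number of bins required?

Put 10 in bin 1; 14 remain.
Put 9 in bin 1; 5 remain.
Put 8 in bin 2; 16 remain.
Put 9 in bin 2; 7 remain.
Put 9 in bin 3; 15 remain.
Put 8 in bin 3; 7 remain.
Put 10 in bin 4; 14 remain.
Put 10 in bin 4; 4 remain.
Put 8 in bin 5; 16 remain.
Put 9 in bin 5; 7 remain.
Put 8 in bin 6; 16 remain.
Put 10 in bin 6; 6 remain.
Put 10 in bin 7; 14 remain.
Put 10 in bin 7; 4 remain.
Put 10 in bin 8; 14 remain.
Put 8 in bin 8; 6 remain.
Put 9 in bin 9; 15 remain.
Put 9 in bin 9; 6 remain.
Final bins: [10,9] [8,9] [9,8] [10,10] [8,9] [8,10] [10,10] [10,8] [9,9].

9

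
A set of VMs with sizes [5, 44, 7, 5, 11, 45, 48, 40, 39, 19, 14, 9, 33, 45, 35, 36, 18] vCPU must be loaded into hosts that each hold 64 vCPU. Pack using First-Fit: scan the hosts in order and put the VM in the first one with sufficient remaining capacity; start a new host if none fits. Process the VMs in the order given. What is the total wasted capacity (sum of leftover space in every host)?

123

Put 5 vCPU in host 1; 59 vCPU remain.
Put 44 vCPU in host 1; 15 vCPU remain.
Put 7 vCPU in host 1; 8 vCPU remain.
Put 5 vCPU in host 1; 3 vCPU remain.
Put 11 vCPU in host 2; 53 vCPU remain.
Put 45 vCPU in host 2; 8 vCPU remain.
Put 48 vCPU in host 3; 16 vCPU remain.
Put 40 vCPU in host 4; 24 vCPU remain.
Put 39 vCPU in host 5; 25 vCPU remain.
Put 19 vCPU in host 4; 5 vCPU remain.
Put 14 vCPU in host 3; 2 vCPU remain.
Put 9 vCPU in host 5; 16 vCPU remain.
Put 33 vCPU in host 6; 31 vCPU remain.
Put 45 vCPU in host 7; 19 vCPU remain.
Put 35 vCPU in host 8; 29 vCPU remain.
Put 36 vCPU in host 9; 28 vCPU remain.
Put 18 vCPU in host 6; 13 vCPU remain.
9 hosts × 64 vCPU = 576 vCPU; used 453 vCPU; unused 123 vCPU.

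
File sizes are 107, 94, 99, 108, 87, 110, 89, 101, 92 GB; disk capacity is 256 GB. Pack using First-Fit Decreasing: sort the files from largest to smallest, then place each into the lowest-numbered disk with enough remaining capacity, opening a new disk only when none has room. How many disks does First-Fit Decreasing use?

5 disks

Sorted descending: 110, 108, 107, 101, 99, 94, 92, 89, 87.
Put 110 GB in disk 1; 146 GB remain.
Put 108 GB in disk 1; 38 GB remain.
Put 107 GB in disk 2; 149 GB remain.
Put 101 GB in disk 2; 48 GB remain.
Put 99 GB in disk 3; 157 GB remain.
Put 94 GB in disk 3; 63 GB remain.
Put 92 GB in disk 4; 164 GB remain.
Put 89 GB in disk 4; 75 GB remain.
Put 87 GB in disk 5; 169 GB remain.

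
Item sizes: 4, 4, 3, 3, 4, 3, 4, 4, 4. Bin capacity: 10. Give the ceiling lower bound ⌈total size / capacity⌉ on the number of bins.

Total size = 4 + 4 + 3 + 3 + 4 + 3 + 4 + 4 + 4 = 33.
⌈33 / 10⌉ = 4.

4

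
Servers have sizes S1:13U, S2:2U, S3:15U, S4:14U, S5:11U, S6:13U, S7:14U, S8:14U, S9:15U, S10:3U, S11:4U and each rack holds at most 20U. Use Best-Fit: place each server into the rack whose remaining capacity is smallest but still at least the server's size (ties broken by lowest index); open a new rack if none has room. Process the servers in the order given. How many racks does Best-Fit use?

S1 (13U) → rack 1 (remaining 7U)
S2 (2U) → rack 1 (remaining 5U)
S3 (15U) → rack 2 (remaining 5U)
S4 (14U) → rack 3 (remaining 6U)
S5 (11U) → rack 4 (remaining 9U)
S6 (13U) → rack 5 (remaining 7U)
S7 (14U) → rack 6 (remaining 6U)
S8 (14U) → rack 7 (remaining 6U)
S9 (15U) → rack 8 (remaining 5U)
S10 (3U) → rack 1 (remaining 2U)
S11 (4U) → rack 2 (remaining 1U)

8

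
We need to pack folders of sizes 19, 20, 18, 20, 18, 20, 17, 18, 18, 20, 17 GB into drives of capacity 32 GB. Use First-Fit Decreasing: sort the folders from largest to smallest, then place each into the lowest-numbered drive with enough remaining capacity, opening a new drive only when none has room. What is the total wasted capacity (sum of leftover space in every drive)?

Sorted descending: 20, 20, 20, 20, 19, 18, 18, 18, 18, 17, 17.
Put 20 GB in drive 1; 12 GB remain.
Put 20 GB in drive 2; 12 GB remain.
Put 20 GB in drive 3; 12 GB remain.
Put 20 GB in drive 4; 12 GB remain.
Put 19 GB in drive 5; 13 GB remain.
Put 18 GB in drive 6; 14 GB remain.
Put 18 GB in drive 7; 14 GB remain.
Put 18 GB in drive 8; 14 GB remain.
Put 18 GB in drive 9; 14 GB remain.
Put 17 GB in drive 10; 15 GB remain.
Put 17 GB in drive 11; 15 GB remain.
11 drives × 32 GB = 352 GB; used 205 GB; unused 147 GB.

147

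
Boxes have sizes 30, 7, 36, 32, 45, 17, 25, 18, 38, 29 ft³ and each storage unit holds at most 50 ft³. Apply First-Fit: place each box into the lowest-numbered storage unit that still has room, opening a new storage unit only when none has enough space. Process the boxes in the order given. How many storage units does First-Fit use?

Put 30 ft³ in storage unit 1; 20 ft³ remain.
Put 7 ft³ in storage unit 1; 13 ft³ remain.
Put 36 ft³ in storage unit 2; 14 ft³ remain.
Put 32 ft³ in storage unit 3; 18 ft³ remain.
Put 45 ft³ in storage unit 4; 5 ft³ remain.
Put 17 ft³ in storage unit 3; 1 ft³ remain.
Put 25 ft³ in storage unit 5; 25 ft³ remain.
Put 18 ft³ in storage unit 5; 7 ft³ remain.
Put 38 ft³ in storage unit 6; 12 ft³ remain.
Put 29 ft³ in storage unit 7; 21 ft³ remain.
Final storage units: [30,7] [36] [32,17] [45] [25,18] [38] [29].

7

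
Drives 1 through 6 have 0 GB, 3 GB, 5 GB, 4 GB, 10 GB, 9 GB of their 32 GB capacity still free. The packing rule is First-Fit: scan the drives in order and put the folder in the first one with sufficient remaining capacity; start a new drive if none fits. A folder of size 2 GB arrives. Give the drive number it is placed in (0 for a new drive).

2

Drives with room: drive 2 (3 GB), drive 3 (5 GB), drive 4 (4 GB), drive 5 (10 GB), drive 6 (9 GB).
The first with room is drive 2.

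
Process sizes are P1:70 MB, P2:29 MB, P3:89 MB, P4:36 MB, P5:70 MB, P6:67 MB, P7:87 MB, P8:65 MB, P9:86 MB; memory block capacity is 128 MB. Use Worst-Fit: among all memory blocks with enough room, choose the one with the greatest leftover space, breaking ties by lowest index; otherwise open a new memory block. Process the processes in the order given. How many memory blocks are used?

P1 (70 MB) → memory block 1 (remaining 58 MB)
P2 (29 MB) → memory block 1 (remaining 29 MB)
P3 (89 MB) → memory block 2 (remaining 39 MB)
P4 (36 MB) → memory block 2 (remaining 3 MB)
P5 (70 MB) → memory block 3 (remaining 58 MB)
P6 (67 MB) → memory block 4 (remaining 61 MB)
P7 (87 MB) → memory block 5 (remaining 41 MB)
P8 (65 MB) → memory block 6 (remaining 63 MB)
P9 (86 MB) → memory block 7 (remaining 42 MB)
Final memory blocks: [70,29] [89,36] [70] [67] [87] [65] [86].

7 memory blocks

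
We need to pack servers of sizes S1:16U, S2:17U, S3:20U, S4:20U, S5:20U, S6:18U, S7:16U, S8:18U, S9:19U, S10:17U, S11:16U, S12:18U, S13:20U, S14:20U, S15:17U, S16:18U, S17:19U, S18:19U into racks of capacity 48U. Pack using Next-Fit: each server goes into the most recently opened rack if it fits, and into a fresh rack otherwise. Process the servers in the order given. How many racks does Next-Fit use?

9 racks

S1 (16U) → rack 1 (remaining 32U)
S2 (17U) → rack 1 (remaining 15U)
S3 (20U) → rack 2 (remaining 28U)
S4 (20U) → rack 2 (remaining 8U)
S5 (20U) → rack 3 (remaining 28U)
S6 (18U) → rack 3 (remaining 10U)
S7 (16U) → rack 4 (remaining 32U)
S8 (18U) → rack 4 (remaining 14U)
S9 (19U) → rack 5 (remaining 29U)
S10 (17U) → rack 5 (remaining 12U)
S11 (16U) → rack 6 (remaining 32U)
S12 (18U) → rack 6 (remaining 14U)
S13 (20U) → rack 7 (remaining 28U)
S14 (20U) → rack 7 (remaining 8U)
S15 (17U) → rack 8 (remaining 31U)
S16 (18U) → rack 8 (remaining 13U)
S17 (19U) → rack 9 (remaining 29U)
S18 (19U) → rack 9 (remaining 10U)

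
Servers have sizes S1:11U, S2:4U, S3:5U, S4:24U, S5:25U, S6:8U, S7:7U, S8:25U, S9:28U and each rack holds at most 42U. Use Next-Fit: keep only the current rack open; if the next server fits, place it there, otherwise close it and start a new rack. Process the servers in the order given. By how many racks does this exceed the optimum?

Next-Fit: [11,4,5] [24] [25,8,7] [25] [28] → 5 racks.
Total size 137U; any packing needs at least ⌈137/42⌉ = 4 racks.
An optimal packing achieves that bound: [28,11] [25,8,7] [25,5,4] [24] → 4 racks.
Excess: 5 − 4 = 1.

1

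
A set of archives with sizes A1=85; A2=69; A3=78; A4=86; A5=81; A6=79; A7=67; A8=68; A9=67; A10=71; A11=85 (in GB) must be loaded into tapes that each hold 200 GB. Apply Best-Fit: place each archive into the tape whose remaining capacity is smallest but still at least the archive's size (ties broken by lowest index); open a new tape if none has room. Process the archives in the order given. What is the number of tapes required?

Put A1 (85 GB) in tape 1; 115 GB remain.
Put A2 (69 GB) in tape 1; 46 GB remain.
Put A3 (78 GB) in tape 2; 122 GB remain.
Put A4 (86 GB) in tape 2; 36 GB remain.
Put A5 (81 GB) in tape 3; 119 GB remain.
Put A6 (79 GB) in tape 3; 40 GB remain.
Put A7 (67 GB) in tape 4; 133 GB remain.
Put A8 (68 GB) in tape 4; 65 GB remain.
Put A9 (67 GB) in tape 5; 133 GB remain.
Put A10 (71 GB) in tape 5; 62 GB remain.
Put A11 (85 GB) in tape 6; 115 GB remain.

6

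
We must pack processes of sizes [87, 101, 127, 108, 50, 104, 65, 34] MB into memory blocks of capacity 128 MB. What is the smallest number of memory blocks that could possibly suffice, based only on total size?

6

Total size = 87 + 101 + 127 + 108 + 50 + 104 + 65 + 34 = 676 MB.
⌈676 / 128⌉ = 6.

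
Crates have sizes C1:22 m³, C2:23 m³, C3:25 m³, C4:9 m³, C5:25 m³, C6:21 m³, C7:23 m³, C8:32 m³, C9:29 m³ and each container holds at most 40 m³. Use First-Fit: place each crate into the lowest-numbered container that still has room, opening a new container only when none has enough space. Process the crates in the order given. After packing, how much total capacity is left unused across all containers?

container 1: place C1 (22 m³), 18 m³ left
container 2: place C2 (23 m³), 17 m³ left
container 3: place C3 (25 m³), 15 m³ left
container 1: place C4 (9 m³), 9 m³ left
container 4: place C5 (25 m³), 15 m³ left
container 5: place C6 (21 m³), 19 m³ left
container 6: place C7 (23 m³), 17 m³ left
container 7: place C8 (32 m³), 8 m³ left
container 8: place C9 (29 m³), 11 m³ left
8 containers × 40 m³ = 320 m³; used 209 m³; unused 111 m³.

111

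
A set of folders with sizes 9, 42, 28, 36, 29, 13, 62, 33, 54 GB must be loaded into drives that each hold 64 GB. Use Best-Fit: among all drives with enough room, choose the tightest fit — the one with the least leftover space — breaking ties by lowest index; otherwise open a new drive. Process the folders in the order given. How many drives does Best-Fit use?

5

Put 9 GB in drive 1; 55 GB remain.
Put 42 GB in drive 1; 13 GB remain.
Put 28 GB in drive 2; 36 GB remain.
Put 36 GB in drive 2; 0 GB remain.
Put 29 GB in drive 3; 35 GB remain.
Put 13 GB in drive 1; 0 GB remain.
Put 62 GB in drive 4; 2 GB remain.
Put 33 GB in drive 3; 2 GB remain.
Put 54 GB in drive 5; 10 GB remain.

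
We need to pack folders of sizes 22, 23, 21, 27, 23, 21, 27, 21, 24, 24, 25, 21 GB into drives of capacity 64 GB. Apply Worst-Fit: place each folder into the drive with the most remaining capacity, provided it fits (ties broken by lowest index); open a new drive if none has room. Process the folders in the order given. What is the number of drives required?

6 drives

Put 22 GB in drive 1; 42 GB remain.
Put 23 GB in drive 1; 19 GB remain.
Put 21 GB in drive 2; 43 GB remain.
Put 27 GB in drive 2; 16 GB remain.
Put 23 GB in drive 3; 41 GB remain.
Put 21 GB in drive 3; 20 GB remain.
Put 27 GB in drive 4; 37 GB remain.
Put 21 GB in drive 4; 16 GB remain.
Put 24 GB in drive 5; 40 GB remain.
Put 24 GB in drive 5; 16 GB remain.
Put 25 GB in drive 6; 39 GB remain.
Put 21 GB in drive 6; 18 GB remain.
Final drives: [22,23] [21,27] [23,21] [27,21] [24,24] [25,21].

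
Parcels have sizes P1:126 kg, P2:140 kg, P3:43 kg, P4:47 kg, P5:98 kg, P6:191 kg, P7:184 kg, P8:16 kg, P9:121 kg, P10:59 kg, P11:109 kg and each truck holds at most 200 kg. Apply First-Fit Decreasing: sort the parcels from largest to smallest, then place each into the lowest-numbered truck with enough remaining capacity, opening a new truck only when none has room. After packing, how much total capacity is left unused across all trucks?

266

Sorted descending: 191, 184, 140, 126, 121, 109, 98, 59, 47, 43, 16.
191 kg → truck 1 (remaining 9 kg)
184 kg → truck 2 (remaining 16 kg)
140 kg → truck 3 (remaining 60 kg)
126 kg → truck 4 (remaining 74 kg)
121 kg → truck 5 (remaining 79 kg)
109 kg → truck 6 (remaining 91 kg)
98 kg → truck 7 (remaining 102 kg)
59 kg → truck 3 (remaining 1 kg)
47 kg → truck 4 (remaining 27 kg)
43 kg → truck 5 (remaining 36 kg)
16 kg → truck 2 (remaining 0 kg)
7 trucks × 200 kg = 1400 kg; used 1134 kg; unused 266 kg.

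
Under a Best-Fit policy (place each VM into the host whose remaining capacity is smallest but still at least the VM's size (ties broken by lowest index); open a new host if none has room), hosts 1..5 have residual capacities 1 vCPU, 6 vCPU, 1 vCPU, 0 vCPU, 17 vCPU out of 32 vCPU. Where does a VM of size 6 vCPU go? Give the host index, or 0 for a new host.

Hosts with room: host 2 (6 vCPU), host 5 (17 vCPU).
Tightest fit is host 2 with 6 vCPU free.

2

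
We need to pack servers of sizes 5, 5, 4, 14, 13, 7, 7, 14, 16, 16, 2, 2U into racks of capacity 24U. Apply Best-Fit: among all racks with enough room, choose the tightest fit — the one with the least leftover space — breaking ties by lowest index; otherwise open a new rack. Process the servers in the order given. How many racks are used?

5U → rack 1 (remaining 19U)
5U → rack 1 (remaining 14U)
4U → rack 1 (remaining 10U)
14U → rack 2 (remaining 10U)
13U → rack 3 (remaining 11U)
7U → rack 1 (remaining 3U)
7U → rack 2 (remaining 3U)
14U → rack 4 (remaining 10U)
16U → rack 5 (remaining 8U)
16U → rack 6 (remaining 8U)
2U → rack 1 (remaining 1U)
2U → rack 2 (remaining 1U)

6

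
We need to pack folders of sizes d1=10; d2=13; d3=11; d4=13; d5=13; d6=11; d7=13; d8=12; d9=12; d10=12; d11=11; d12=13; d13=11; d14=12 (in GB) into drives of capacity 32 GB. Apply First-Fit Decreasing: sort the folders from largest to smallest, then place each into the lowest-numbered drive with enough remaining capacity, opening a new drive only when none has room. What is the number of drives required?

7

Sorted descending: 13, 13, 13, 13, 13, 12, 12, 12, 12, 11, 11, 11, 11, 10.
13 GB → drive 1 (remaining 19 GB)
13 GB → drive 1 (remaining 6 GB)
13 GB → drive 2 (remaining 19 GB)
13 GB → drive 2 (remaining 6 GB)
13 GB → drive 3 (remaining 19 GB)
12 GB → drive 3 (remaining 7 GB)
12 GB → drive 4 (remaining 20 GB)
12 GB → drive 4 (remaining 8 GB)
12 GB → drive 5 (remaining 20 GB)
11 GB → drive 5 (remaining 9 GB)
11 GB → drive 6 (remaining 21 GB)
11 GB → drive 6 (remaining 10 GB)
11 GB → drive 7 (remaining 21 GB)
10 GB → drive 6 (remaining 0 GB)
Final drives: [13,13] [13,13] [13,12] [12,12] [12,11] [11,11,10] [11].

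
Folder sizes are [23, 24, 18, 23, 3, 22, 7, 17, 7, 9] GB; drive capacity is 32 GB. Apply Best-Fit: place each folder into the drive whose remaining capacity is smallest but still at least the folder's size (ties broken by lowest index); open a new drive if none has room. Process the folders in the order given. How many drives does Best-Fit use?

Put 23 GB in drive 1; 9 GB remain.
Put 24 GB in drive 2; 8 GB remain.
Put 18 GB in drive 3; 14 GB remain.
Put 23 GB in drive 4; 9 GB remain.
Put 3 GB in drive 2; 5 GB remain.
Put 22 GB in drive 5; 10 GB remain.
Put 7 GB in drive 1; 2 GB remain.
Put 17 GB in drive 6; 15 GB remain.
Put 7 GB in drive 4; 2 GB remain.
Put 9 GB in drive 5; 1 GB remain.
Final drives: [23,7] [24,3] [18] [23,7] [22,9] [17].

6 drives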